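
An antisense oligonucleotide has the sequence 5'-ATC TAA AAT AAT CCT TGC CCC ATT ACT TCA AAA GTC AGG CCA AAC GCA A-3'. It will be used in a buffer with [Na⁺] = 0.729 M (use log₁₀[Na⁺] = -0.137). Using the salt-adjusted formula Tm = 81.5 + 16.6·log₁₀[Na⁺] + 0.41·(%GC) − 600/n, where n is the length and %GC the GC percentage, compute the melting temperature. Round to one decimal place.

82.9°C

Length n = 49. Base counts: G=5, T=11, C=14, A=19
G+C = 19, so %GC = 19/49 × 100 = 38.776%
Salt term: 16.6 × (-0.137) = -2.274
GC term: 0.41 × 38.776 = 15.898; length term: −600/49 = −12.245
Tm = 81.5 + (-2.274) + 15.898 − 12.245 = 82.879 → 82.9°C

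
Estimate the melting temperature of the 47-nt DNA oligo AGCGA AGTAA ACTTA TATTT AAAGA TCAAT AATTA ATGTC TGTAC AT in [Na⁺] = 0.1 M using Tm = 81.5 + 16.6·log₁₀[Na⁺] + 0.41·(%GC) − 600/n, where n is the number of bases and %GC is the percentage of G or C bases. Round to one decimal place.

61.7°C

Length n = 47. Base counts: G=6, C=5, A=20, T=16
G+C = 11, so %GC = 11/47 × 100 = 23.404%
Salt term: 16.6 × (-1) = -16.6
GC term: 0.41 × 23.404 = 9.596; length term: −600/47 = −12.766
Tm = 81.5 + (-16.6) + 9.596 − 12.766 = 61.73 → 61.7°C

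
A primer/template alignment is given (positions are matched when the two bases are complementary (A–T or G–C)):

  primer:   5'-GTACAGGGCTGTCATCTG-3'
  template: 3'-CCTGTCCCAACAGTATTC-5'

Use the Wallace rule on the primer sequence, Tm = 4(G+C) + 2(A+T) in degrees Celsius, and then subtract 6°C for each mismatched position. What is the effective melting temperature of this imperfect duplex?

Primer base counts: A=3, T=5, G=6, C=4 → A+T=8, G+C=10
Perfect-match Tm = 2(8) + 4(10) = 16 + 40 = 56°C
Mismatches (positions where the bases are not complementary): 4 (at positions 2, 9, 16, 17)
Effective Tm = 56 − 4×6 = 56 − 24 = 32°C

32°C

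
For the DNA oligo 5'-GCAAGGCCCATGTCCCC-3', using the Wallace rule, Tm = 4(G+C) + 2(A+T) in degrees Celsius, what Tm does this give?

Scanning the sequence gives G=4, A=3, T=2, C=8.
A+T = 5, G+C = 12
Tm = 4·12 + 2·5 = 48 + 10 = 58°C

58°C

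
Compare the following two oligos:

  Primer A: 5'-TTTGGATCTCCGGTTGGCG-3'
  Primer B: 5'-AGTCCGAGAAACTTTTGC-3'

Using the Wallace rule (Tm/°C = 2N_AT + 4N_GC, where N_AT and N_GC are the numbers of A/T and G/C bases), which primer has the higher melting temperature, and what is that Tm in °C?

Primer A, 60°C

Primer A: A+T=8, G+C=11 → Tm = 2(8)+4(11) = 60°C
Primer B: A+T=10, G+C=8 → Tm = 2(10)+4(8) = 52°C
60°C vs 52°C → primer A is higher.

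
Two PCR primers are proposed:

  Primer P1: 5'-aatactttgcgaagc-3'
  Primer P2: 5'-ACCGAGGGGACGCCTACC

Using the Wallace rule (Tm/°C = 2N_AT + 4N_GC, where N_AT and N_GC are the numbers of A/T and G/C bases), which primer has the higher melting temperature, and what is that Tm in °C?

Primer P2, 62°C

Primer P1: A+T=9, G+C=6 → Tm = 2(9)+4(6) = 42°C
Primer P2: A+T=5, G+C=13 → Tm = 2(5)+4(13) = 62°C
42°C vs 62°C → primer P2 is higher.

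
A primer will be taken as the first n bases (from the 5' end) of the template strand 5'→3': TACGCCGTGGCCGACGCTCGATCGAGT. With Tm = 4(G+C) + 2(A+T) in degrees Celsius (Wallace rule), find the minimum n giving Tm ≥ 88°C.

First 25 bases: TACGCCGTGGCCGACGCTCGATCGA → Tm = 84°C (< 88°C)
First 26 bases: TACGCCGTGGCCGACGCTCGATCGAG → Tm = 88°C (≥ 88°C)
Each additional base adds 2°C (A/T) or 4°C (G/C), so Tm is non-decreasing in n; n = 26 is the first length to reach 88°C.

n = 26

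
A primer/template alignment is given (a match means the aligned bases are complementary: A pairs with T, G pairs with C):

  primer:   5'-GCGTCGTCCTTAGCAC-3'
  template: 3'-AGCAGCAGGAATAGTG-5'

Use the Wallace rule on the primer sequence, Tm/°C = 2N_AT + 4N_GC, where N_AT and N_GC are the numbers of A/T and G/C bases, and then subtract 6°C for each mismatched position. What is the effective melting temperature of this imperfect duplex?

Primer base counts: A=2, T=4, G=4, C=6 → A+T=6, G+C=10
Perfect-match Tm = 2(6) + 4(10) = 12 + 40 = 52°C
Mismatches (positions where the bases are not complementary): 2 (at positions 1, 13)
Effective Tm = 52 − 2×6 = 52 − 12 = 40°C

40°C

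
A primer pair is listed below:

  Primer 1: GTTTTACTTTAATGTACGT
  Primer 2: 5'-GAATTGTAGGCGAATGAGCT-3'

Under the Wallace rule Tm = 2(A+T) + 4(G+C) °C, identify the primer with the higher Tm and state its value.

Primer 2, 58°C

Primer 1: A+T=14, G+C=5 → Tm = 2(14)+4(5) = 48°C
Primer 2: A+T=11, G+C=9 → Tm = 2(11)+4(9) = 58°C
48°C vs 58°C → primer 2 is higher.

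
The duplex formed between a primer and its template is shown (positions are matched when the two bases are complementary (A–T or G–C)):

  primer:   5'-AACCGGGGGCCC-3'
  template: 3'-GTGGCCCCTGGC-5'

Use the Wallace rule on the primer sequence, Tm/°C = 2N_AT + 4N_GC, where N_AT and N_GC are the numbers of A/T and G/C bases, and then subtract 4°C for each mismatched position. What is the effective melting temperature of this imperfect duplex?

Primer base counts: A=2, T=0, G=5, C=5 → A+T=2, G+C=10
Perfect-match Tm = 2(2) + 4(10) = 4 + 40 = 44°C
Mismatches (positions where the bases are not complementary): 3 (at positions 1, 9, 12)
Effective Tm = 44 − 3×4 = 44 − 12 = 32°C

32°C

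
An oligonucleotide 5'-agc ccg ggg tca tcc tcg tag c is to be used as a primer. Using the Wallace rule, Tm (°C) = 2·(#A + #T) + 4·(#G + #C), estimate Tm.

74°C

Scanning the sequence gives G=7, A=3, T=4, C=8.
A+T = 7, G+C = 15
Tm = 4·15 + 2·7 = 60 + 14 = 74°C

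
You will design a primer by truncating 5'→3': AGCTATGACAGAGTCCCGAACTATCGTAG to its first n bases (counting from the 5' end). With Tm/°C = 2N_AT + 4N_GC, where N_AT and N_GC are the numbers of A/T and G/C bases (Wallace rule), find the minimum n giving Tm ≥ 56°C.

First 17 bases: AGCTATGACAGAGTCCC → Tm = 52°C (< 56°C)
First 18 bases: AGCTATGACAGAGTCCCG → Tm = 56°C (≥ 56°C)
Since every base adds ≥2°C, Tm only increases with n, so the threshold is first crossed at n = 18.

n = 18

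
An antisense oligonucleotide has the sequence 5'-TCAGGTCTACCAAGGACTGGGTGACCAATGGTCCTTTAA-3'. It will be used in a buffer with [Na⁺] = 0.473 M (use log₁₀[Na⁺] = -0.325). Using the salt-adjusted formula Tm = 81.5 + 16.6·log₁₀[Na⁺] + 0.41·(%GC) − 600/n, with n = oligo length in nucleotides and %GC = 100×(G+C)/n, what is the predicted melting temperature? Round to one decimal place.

Length n = 39. Counting bases: A=10, G=10, T=10, C=9
G+C = 19, so %GC = 19/39 × 100 = 48.718%
Salt term: 16.6 × (-0.325) = -5.395
GC term: 0.41 × 48.718 = 19.974; length term: −600/39 = −15.385
Tm = 81.5 + (-5.395) + 19.974 − 15.385 = 80.694 → 80.7°C

80.7°C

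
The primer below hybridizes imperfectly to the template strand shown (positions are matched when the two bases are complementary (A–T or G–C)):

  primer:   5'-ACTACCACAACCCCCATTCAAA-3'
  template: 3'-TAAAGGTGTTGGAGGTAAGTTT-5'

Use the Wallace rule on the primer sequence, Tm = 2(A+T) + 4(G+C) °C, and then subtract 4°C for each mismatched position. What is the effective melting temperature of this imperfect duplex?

Primer base counts: A=9, T=3, G=0, C=10 → A+T=12, G+C=10
Perfect-match Tm = 2(12) + 4(10) = 24 + 40 = 64°C
Mismatches (positions where the bases are not complementary): 3 (at positions 2, 4, 13)
Effective Tm = 64 − 3×4 = 64 − 12 = 52°C

52°C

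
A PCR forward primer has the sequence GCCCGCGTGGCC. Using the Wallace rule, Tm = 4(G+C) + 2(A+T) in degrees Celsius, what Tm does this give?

Base counts: T=1, G=5, C=6, A=0
AT pairs contribute 1, GC pairs contribute 11.
Tm = 2(1) + 4(11) = 2 + 44 = 46°C

46°C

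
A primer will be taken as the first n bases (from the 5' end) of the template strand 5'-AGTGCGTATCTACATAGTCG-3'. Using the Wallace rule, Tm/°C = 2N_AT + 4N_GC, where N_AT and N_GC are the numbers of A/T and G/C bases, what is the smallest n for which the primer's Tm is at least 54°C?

n = 19

First 18 bases: AGTGCGTATCTACATAGT → Tm = 50°C (< 54°C)
First 19 bases: AGTGCGTATCTACATAGTC → Tm = 54°C (≥ 54°C)
Each additional base adds 2°C (A/T) or 4°C (G/C), so Tm is non-decreasing in n; n = 19 is the first length to reach 54°C.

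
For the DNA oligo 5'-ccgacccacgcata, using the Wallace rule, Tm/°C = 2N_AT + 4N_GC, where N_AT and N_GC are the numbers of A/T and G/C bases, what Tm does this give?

Base counts: T=1, G=2, C=7, A=4
So N_AT = 5 and N_GC = 9.
Tm = 2(5) + 4(9) = 10 + 36 = 46°C

46°C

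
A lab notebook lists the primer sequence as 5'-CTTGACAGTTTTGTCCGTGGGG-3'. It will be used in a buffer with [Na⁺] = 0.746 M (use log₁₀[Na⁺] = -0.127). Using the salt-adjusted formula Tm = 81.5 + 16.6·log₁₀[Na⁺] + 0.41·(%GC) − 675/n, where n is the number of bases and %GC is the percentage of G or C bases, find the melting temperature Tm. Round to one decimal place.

71.1°C

Length n = 22. Base counts: G=8, C=4, A=2, T=8
G+C = 12, so %GC = 12/22 × 100 = 54.545%
Salt term: 16.6 × (-0.127) = -2.108
GC term: 0.41 × 54.545 = 22.363; length term: −675/22 = −30.682
Tm = 81.5 + (-2.108) + 22.363 − 30.682 = 71.073 → 71.1°C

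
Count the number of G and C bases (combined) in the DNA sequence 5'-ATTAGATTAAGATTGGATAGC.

Base counts: C=1, T=7, G=5, A=8
G+C = 5 + 1 = 6

6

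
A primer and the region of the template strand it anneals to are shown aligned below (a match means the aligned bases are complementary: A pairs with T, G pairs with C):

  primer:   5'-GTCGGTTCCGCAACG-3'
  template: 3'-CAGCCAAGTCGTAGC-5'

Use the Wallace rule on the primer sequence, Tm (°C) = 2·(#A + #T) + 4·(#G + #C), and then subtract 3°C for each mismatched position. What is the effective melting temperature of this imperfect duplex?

44°C

Primer base counts: A=2, T=3, G=5, C=5 → A+T=5, G+C=10
Perfect-match Tm = 2(5) + 4(10) = 10 + 40 = 50°C
Mismatches (positions where the bases are not complementary): 2 (at positions 9, 13)
Effective Tm = 50 − 2×3 = 50 − 6 = 44°C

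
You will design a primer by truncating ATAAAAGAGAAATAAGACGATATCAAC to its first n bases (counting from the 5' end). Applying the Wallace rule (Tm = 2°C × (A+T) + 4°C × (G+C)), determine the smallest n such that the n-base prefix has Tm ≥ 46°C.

First 18 bases: ATAAAAGAGAAATAAGAC → Tm = 44°C (< 46°C)
First 19 bases: ATAAAAGAGAAATAAGACG → Tm = 48°C (≥ 46°C)
Since every base adds ≥2°C, Tm only increases with n, so the threshold is first crossed at n = 19.

n = 19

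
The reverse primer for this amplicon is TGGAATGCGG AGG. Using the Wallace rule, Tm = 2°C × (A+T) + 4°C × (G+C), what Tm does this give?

42°C

Counting bases: T=2, C=1, G=7, A=3
A+T = 5, G+C = 8
Tm = 2(5) + 4(8) = 10 + 32 = 42°C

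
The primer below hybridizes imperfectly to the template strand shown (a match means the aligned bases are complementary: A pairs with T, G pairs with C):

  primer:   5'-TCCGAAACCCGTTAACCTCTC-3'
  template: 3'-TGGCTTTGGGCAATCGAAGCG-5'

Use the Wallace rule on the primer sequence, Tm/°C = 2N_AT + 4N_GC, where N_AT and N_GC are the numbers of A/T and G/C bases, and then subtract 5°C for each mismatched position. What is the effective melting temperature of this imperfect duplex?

Primer base counts: A=5, T=5, G=2, C=9 → A+T=10, G+C=11
Perfect-match Tm = 2(10) + 4(11) = 20 + 44 = 64°C
Mismatches (positions where the bases are not complementary): 4 (at positions 1, 15, 17, 20)
Effective Tm = 64 − 4×5 = 64 − 20 = 44°C

44°C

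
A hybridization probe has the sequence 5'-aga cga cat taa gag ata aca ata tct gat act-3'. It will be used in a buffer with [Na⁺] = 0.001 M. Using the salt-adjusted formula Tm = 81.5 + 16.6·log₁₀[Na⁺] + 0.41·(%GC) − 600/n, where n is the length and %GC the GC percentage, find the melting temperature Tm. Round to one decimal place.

25.9°C

Length n = 33. Base counts: A=15, C=5, T=8, G=5
G+C = 10, so %GC = 10/33 × 100 = 30.303%
Salt term: 16.6 × (-3) = -49.8
GC term: 0.41 × 30.303 = 12.424; length term: −600/33 = −18.182
Tm = 81.5 + (-49.8) + 12.424 − 18.182 = 25.942 → 25.9°C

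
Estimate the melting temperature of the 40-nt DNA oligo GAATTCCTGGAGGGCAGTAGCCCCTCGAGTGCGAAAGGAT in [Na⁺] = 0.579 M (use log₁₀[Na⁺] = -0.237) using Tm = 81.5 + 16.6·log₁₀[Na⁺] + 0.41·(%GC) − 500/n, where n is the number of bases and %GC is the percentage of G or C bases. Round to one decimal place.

Length n = 40. C=9, A=10, T=7, G=14
G+C = 23, so %GC = 23/40 × 100 = 57.5%
Salt term: 16.6 × (-0.237) = -3.934
GC term: 0.41 × 57.5 = 23.575; length term: −500/40 = −12.5
Tm = 81.5 + (-3.934) + 23.575 − 12.5 = 88.641 → 88.6°C

88.6°C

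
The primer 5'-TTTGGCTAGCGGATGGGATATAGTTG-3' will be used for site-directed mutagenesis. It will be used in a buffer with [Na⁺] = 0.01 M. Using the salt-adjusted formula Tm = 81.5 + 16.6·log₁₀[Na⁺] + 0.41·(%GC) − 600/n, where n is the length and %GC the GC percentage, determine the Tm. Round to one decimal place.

44.1°C

Length n = 26. Base counts: C=2, A=5, G=10, T=9
G+C = 12, so %GC = 12/26 × 100 = 46.154%
Salt term: 16.6 × (-2) = -33.2
GC term: 0.41 × 46.154 = 18.923; length term: −600/26 = −23.077
Tm = 81.5 + (-33.2) + 18.923 − 23.077 = 44.146 → 44.1°C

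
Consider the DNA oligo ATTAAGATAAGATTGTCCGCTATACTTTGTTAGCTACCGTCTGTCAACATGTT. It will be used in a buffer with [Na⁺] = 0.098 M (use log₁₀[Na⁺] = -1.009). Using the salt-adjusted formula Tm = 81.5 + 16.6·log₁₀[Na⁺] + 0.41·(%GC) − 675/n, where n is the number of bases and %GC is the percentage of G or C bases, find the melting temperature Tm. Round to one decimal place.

66.7°C

Length n = 53. Base counts: C=10, A=14, T=20, G=9
G+C = 19, so %GC = 19/53 × 100 = 35.849%
Salt term: 16.6 × (-1.009) = -16.749
GC term: 0.41 × 35.849 = 14.698; length term: −675/53 = −12.736
Tm = 81.5 + (-16.749) + 14.698 − 12.736 = 66.713 → 66.7°C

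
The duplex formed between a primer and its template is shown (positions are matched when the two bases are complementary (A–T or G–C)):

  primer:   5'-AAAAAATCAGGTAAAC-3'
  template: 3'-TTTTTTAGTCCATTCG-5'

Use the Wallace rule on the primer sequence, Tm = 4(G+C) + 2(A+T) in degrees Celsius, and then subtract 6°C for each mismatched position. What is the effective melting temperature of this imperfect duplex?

Primer base counts: A=10, T=2, G=2, C=2 → A+T=12, G+C=4
Perfect-match Tm = 2(12) + 4(4) = 24 + 16 = 40°C
Mismatches (positions where the bases are not complementary): 1 (at position 15)
Effective Tm = 40 − 1×6 = 40 − 6 = 34°C

34°C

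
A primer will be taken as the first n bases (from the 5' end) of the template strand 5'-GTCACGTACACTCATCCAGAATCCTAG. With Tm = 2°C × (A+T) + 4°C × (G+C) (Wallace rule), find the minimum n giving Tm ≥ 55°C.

First 18 bases: GTCACGTACACTCATCCA → Tm = 54°C (< 55°C)
First 19 bases: GTCACGTACACTCATCCAG → Tm = 58°C (≥ 55°C)
Since every base adds ≥2°C, Tm only increases with n, so the threshold is first crossed at n = 19.

n = 19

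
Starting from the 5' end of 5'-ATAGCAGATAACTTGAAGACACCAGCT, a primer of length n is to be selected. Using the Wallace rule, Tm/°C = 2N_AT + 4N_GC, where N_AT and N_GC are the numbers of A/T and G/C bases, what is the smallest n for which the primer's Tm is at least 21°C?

n = 8

First 7 bases: ATAGCAG → Tm = 20°C (< 21°C)
First 8 bases: ATAGCAGA → Tm = 22°C (≥ 21°C)
Each additional base adds 2°C (A/T) or 4°C (G/C), so Tm is non-decreasing in n; n = 8 is the first length to reach 21°C.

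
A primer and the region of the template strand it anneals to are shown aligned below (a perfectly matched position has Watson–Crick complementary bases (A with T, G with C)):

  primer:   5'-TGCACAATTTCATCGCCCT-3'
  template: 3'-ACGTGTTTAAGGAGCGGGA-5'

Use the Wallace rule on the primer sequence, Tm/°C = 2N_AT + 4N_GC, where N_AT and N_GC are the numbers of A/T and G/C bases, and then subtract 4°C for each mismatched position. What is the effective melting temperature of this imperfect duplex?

48°C

Primer base counts: A=4, T=6, G=2, C=7 → A+T=10, G+C=9
Perfect-match Tm = 2(10) + 4(9) = 20 + 36 = 56°C
Mismatches (positions where the bases are not complementary): 2 (at positions 8, 12)
Effective Tm = 56 − 2×4 = 56 − 8 = 48°C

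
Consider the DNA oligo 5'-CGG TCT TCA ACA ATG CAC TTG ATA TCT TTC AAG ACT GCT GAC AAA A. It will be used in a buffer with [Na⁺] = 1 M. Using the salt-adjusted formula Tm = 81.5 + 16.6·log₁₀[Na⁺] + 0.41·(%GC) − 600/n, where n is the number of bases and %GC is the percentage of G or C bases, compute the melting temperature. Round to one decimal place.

84.5°C

Length n = 46. Counting bases: T=13, C=11, G=7, A=15
G+C = 18, so %GC = 18/46 × 100 = 39.13%
Salt term: 16.6 × (0) = 0
GC term: 0.41 × 39.13 = 16.043; length term: −600/46 = −13.043
Tm = 81.5 + (0) + 16.043 − 13.043 = 84.5 → 84.5°C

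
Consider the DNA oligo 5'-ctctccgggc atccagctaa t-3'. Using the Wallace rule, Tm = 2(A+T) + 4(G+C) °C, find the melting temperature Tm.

66°C

Base counts: T=5, C=8, A=4, G=4
AT pairs contribute 9, GC pairs contribute 12.
Tm = 4·12 + 2·9 = 48 + 18 = 66°C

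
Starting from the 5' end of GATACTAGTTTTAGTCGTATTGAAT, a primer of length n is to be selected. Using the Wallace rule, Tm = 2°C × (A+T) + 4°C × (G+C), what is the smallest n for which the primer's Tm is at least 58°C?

n = 22

First 21 bases: GATACTAGTTTTAGTCGTATT → Tm = 54°C (< 58°C)
First 22 bases: GATACTAGTTTTAGTCGTATTG → Tm = 58°C (≥ 58°C)
Since every base adds ≥2°C, Tm only increases with n, so the threshold is first crossed at n = 22.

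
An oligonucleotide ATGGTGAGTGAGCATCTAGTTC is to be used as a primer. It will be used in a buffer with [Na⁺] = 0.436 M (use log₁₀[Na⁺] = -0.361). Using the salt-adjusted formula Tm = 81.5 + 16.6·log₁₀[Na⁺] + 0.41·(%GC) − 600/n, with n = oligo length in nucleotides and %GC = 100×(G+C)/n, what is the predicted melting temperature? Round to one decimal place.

Length n = 22. Counting bases: C=3, T=7, G=7, A=5
G+C = 10, so %GC = 10/22 × 100 = 45.455%
Salt term: 16.6 × (-0.361) = -5.993
GC term: 0.41 × 45.455 = 18.637; length term: −600/22 = −27.273
Tm = 81.5 + (-5.993) + 18.637 − 27.273 = 66.871 → 66.9°C

66.9°C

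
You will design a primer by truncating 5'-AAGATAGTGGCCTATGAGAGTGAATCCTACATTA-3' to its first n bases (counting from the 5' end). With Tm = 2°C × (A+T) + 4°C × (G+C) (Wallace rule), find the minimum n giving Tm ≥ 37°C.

First 12 bases: AAGATAGTGGCC → Tm = 36°C (< 37°C)
First 13 bases: AAGATAGTGGCCT → Tm = 38°C (≥ 37°C)
Each additional base adds 2°C (A/T) or 4°C (G/C), so Tm is non-decreasing in n; n = 13 is the first length to reach 37°C.

n = 13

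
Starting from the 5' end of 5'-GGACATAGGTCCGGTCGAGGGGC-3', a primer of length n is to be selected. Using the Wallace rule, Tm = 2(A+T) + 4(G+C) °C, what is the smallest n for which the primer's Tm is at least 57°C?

First 17 bases: GGACATAGGTCCGGTCG → Tm = 56°C (< 57°C)
First 18 bases: GGACATAGGTCCGGTCGA → Tm = 58°C (≥ 57°C)
Each additional base adds 2°C (A/T) or 4°C (G/C), so Tm is non-decreasing in n; n = 18 is the first length to reach 57°C.

n = 18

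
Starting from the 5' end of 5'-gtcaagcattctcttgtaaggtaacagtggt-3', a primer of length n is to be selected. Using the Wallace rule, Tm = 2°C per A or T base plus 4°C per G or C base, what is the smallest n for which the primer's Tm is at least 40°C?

n = 14

First 13 bases: GTCAAGCATTCTC → Tm = 38°C (< 40°C)
First 14 bases: GTCAAGCATTCTCT → Tm = 40°C (≥ 40°C)
Since every base adds ≥2°C, Tm only increases with n, so the threshold is first crossed at n = 14.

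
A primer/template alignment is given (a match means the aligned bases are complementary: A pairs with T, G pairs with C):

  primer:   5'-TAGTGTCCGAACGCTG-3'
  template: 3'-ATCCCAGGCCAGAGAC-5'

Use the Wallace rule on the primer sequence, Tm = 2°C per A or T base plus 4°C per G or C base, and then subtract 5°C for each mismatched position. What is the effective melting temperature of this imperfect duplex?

Primer base counts: A=3, T=4, G=5, C=4 → A+T=7, G+C=9
Perfect-match Tm = 2(7) + 4(9) = 14 + 36 = 50°C
Mismatches (positions where the bases are not complementary): 4 (at positions 4, 10, 11, 13)
Effective Tm = 50 − 4×5 = 50 − 20 = 30°C

30°C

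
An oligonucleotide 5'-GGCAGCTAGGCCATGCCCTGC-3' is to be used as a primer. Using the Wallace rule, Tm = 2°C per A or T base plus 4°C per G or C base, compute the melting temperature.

72°C

Scanning the sequence gives G=7, C=8, T=3, A=3.
A+T = 6, G+C = 15
Tm = 2×6 + 4×15 = 72°C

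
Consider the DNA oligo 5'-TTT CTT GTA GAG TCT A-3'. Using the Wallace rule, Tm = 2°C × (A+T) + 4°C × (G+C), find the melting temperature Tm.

Scanning the sequence gives G=3, C=2, A=3, T=8.
So N_AT = 11 and N_GC = 5.
Tm = 4·5 + 2·11 = 20 + 22 = 42°C

42°C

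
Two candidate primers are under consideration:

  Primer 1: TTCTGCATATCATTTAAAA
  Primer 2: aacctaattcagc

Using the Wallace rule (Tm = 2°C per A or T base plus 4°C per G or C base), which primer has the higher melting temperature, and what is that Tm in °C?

Primer 1: A+T=15, G+C=4 → Tm = 2(15)+4(4) = 46°C
Primer 2: A+T=8, G+C=5 → Tm = 2(8)+4(5) = 36°C
46°C vs 36°C → primer 1 is higher.

Primer 1, 46°C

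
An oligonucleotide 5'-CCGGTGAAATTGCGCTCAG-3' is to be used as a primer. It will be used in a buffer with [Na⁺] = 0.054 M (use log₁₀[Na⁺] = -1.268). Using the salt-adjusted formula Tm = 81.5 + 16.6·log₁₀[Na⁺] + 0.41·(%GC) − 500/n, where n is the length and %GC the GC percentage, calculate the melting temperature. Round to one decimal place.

57.9°C

Length n = 19. Scanning the sequence gives C=5, G=6, T=4, A=4.
G+C = 11, so %GC = 11/19 × 100 = 57.895%
Salt term: 16.6 × (-1.268) = -21.049
GC term: 0.41 × 57.895 = 23.737; length term: −500/19 = −26.316
Tm = 81.5 + (-21.049) + 23.737 − 26.316 = 57.872 → 57.9°C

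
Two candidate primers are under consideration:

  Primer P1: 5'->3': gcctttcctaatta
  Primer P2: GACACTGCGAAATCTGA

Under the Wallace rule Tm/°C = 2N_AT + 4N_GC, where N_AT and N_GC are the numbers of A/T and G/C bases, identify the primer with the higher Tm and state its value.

Primer P1: A+T=9, G+C=5 → Tm = 2(9)+4(5) = 38°C
Primer P2: A+T=9, G+C=8 → Tm = 2(9)+4(8) = 50°C
38°C vs 50°C → primer P2 is higher.

Primer P2, 50°C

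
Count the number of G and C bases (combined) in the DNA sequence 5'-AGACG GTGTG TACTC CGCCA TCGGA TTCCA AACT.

Base counts: C=10, T=8, G=8, A=8
G+C = 8 + 10 = 18

18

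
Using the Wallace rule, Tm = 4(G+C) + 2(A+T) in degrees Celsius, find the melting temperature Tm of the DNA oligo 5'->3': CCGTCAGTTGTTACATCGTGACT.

C=6, T=8, G=5, A=4
A+T = 12, G+C = 11
Tm = 2(12) + 4(11) = 24 + 44 = 68°C

68°C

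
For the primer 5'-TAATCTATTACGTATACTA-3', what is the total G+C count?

A=7, T=8, G=1, C=3
Total G or C: 1 + 3 = 4

4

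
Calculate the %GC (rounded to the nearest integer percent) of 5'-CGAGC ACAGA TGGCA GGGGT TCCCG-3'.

Base counts: A=5, G=10, C=7, T=3
G+C = 10 + 7 = 17 out of 25 bases
%GC = 17/25 × 100 = 68% ≈ 68%

68%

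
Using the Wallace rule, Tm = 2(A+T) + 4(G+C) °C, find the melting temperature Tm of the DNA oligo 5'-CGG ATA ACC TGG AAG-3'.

46°C

C=3, A=5, T=2, G=5
So N_AT = 7 and N_GC = 8.
Tm = 2×7 + 4×8 = 46°C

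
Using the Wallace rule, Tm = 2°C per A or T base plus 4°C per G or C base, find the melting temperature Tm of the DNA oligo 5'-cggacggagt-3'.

34°C

Counting bases: C=2, G=5, T=1, A=2
AT pairs contribute 3, GC pairs contribute 7.
Tm = 4·7 + 2·3 = 28 + 6 = 34°C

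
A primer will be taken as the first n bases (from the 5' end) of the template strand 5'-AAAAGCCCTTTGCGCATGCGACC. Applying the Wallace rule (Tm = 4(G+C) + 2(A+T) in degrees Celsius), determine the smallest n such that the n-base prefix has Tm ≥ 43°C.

n = 15

First 14 bases: AAAAGCCCTTTGCG → Tm = 42°C (< 43°C)
First 15 bases: AAAAGCCCTTTGCGC → Tm = 46°C (≥ 43°C)
Each additional base adds 2°C (A/T) or 4°C (G/C), so Tm is non-decreasing in n; n = 15 is the first length to reach 43°C.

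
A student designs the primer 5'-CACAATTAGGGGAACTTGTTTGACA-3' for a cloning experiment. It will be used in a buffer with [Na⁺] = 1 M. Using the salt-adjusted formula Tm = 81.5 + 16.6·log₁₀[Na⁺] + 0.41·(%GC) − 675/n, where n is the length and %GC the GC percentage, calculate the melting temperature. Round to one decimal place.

70.9°C

Length n = 25. G=6, C=4, A=8, T=7
G+C = 10, so %GC = 10/25 × 100 = 40%
Salt term: 16.6 × (0) = 0
GC term: 0.41 × 40 = 16.4; length term: −675/25 = −27
Tm = 81.5 + (0) + 16.4 − 27 = 70.9 → 70.9°C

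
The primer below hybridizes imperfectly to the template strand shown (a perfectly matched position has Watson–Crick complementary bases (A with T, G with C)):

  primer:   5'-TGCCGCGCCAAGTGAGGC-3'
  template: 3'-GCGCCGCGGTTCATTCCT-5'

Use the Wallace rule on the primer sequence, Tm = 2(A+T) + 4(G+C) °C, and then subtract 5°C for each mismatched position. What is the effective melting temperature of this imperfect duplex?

Primer base counts: A=3, T=2, G=7, C=6 → A+T=5, G+C=13
Perfect-match Tm = 2(5) + 4(13) = 10 + 52 = 62°C
Mismatches (positions where the bases are not complementary): 4 (at positions 1, 4, 14, 18)
Effective Tm = 62 − 4×5 = 62 − 20 = 42°C

42°C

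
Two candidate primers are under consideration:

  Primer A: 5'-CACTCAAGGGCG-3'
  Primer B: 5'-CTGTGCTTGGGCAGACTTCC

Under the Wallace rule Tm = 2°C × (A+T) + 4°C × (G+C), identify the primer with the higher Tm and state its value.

Primer A: A+T=4, G+C=8 → Tm = 2(4)+4(8) = 40°C
Primer B: A+T=8, G+C=12 → Tm = 2(8)+4(12) = 64°C
40°C vs 64°C → primer B is higher.

Primer B, 64°C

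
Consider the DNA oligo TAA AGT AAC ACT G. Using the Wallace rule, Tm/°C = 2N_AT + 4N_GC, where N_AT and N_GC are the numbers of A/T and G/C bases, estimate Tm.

34°C

Counting bases: A=6, T=3, G=2, C=2
AT pairs contribute 9, GC pairs contribute 4.
Tm = 4·4 + 2·9 = 16 + 18 = 34°C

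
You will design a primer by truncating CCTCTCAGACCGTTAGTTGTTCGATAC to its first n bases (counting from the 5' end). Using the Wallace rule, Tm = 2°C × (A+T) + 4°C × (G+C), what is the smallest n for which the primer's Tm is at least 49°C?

First 15 bases: CCTCTCAGACCGTTA → Tm = 46°C (< 49°C)
First 16 bases: CCTCTCAGACCGTTAG → Tm = 50°C (≥ 49°C)
Since every base adds ≥2°C, Tm only increases with n, so the threshold is first crossed at n = 16.

n = 16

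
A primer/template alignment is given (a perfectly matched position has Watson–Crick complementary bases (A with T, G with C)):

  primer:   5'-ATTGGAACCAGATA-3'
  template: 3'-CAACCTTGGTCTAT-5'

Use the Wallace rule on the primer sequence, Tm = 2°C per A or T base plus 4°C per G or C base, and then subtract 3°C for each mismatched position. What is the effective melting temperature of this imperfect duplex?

35°C

Primer base counts: A=6, T=3, G=3, C=2 → A+T=9, G+C=5
Perfect-match Tm = 2(9) + 4(5) = 18 + 20 = 38°C
Mismatches (positions where the bases are not complementary): 1 (at position 1)
Effective Tm = 38 − 1×3 = 38 − 3 = 35°C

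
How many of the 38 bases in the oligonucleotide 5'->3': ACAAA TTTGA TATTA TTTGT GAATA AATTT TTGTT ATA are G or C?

Counting bases: A=14, G=4, T=19, C=1
Total G or C: 4 + 1 = 5

5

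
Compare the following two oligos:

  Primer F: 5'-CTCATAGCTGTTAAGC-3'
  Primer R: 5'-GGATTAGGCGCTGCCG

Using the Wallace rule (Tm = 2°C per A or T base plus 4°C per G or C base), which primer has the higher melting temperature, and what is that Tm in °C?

Primer R, 54°C

Primer F: A+T=9, G+C=7 → Tm = 2(9)+4(7) = 46°C
Primer R: A+T=5, G+C=11 → Tm = 2(5)+4(11) = 54°C
46°C vs 54°C → primer R is higher.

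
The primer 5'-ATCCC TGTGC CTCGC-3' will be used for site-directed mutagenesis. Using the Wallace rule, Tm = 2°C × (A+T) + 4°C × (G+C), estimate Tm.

50°C

A=1, C=7, T=4, G=3
AT pairs contribute 5, GC pairs contribute 10.
Tm = 4·10 + 2·5 = 40 + 10 = 50°C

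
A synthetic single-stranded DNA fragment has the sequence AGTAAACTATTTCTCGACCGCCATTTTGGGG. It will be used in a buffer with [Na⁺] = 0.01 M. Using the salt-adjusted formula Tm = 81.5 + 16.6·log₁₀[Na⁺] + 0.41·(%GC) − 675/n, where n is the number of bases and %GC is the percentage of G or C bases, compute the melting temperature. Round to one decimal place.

Length n = 31. Base counts: G=7, A=7, T=10, C=7
G+C = 14, so %GC = 14/31 × 100 = 45.161%
Salt term: 16.6 × (-2) = -33.2
GC term: 0.41 × 45.161 = 18.516; length term: −675/31 = −21.774
Tm = 81.5 + (-33.2) + 18.516 − 21.774 = 45.042 → 45.0°C

45.0°C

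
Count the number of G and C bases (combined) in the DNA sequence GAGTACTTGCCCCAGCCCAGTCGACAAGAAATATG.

18

A=11, T=6, G=8, C=10
Total G or C: 8 + 10 = 18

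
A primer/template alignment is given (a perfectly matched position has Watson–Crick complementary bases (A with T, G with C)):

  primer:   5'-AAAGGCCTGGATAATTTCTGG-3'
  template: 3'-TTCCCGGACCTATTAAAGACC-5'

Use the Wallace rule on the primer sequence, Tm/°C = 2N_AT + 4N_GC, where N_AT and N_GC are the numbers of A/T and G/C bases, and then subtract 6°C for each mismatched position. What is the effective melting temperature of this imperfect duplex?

Primer base counts: A=6, T=6, G=6, C=3 → A+T=12, G+C=9
Perfect-match Tm = 2(12) + 4(9) = 24 + 36 = 60°C
Mismatches (positions where the bases are not complementary): 1 (at position 3)
Effective Tm = 60 − 1×6 = 60 − 6 = 54°C

54°C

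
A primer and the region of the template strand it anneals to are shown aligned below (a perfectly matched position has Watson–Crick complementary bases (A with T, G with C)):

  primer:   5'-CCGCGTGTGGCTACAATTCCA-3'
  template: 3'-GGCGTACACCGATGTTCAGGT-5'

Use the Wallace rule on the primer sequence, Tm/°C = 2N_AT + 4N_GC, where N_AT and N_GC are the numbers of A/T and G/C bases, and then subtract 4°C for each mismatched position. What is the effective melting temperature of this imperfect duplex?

Primer base counts: A=4, T=5, G=5, C=7 → A+T=9, G+C=12
Perfect-match Tm = 2(9) + 4(12) = 18 + 48 = 66°C
Mismatches (positions where the bases are not complementary): 2 (at positions 5, 17)
Effective Tm = 66 − 2×4 = 66 − 8 = 58°C

58°C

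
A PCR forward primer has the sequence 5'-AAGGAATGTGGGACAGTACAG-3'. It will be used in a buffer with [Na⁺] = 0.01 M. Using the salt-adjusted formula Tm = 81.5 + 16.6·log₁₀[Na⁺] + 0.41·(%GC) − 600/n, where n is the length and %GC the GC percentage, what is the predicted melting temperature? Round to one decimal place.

Length n = 21. Scanning the sequence gives C=2, A=8, G=8, T=3.
G+C = 10, so %GC = 10/21 × 100 = 47.619%
Salt term: 16.6 × (-2) = -33.2
GC term: 0.41 × 47.619 = 19.524; length term: −600/21 = −28.571
Tm = 81.5 + (-33.2) + 19.524 − 28.571 = 39.253 → 39.3°C

39.3°C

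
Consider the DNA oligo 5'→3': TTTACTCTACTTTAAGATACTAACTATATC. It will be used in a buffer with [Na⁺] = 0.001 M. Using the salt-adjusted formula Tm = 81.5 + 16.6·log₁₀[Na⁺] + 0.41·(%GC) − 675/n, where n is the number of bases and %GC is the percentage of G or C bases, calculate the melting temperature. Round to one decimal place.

Length n = 30. Base counts: G=1, C=6, T=13, A=10
G+C = 7, so %GC = 7/30 × 100 = 23.333%
Salt term: 16.6 × (-3) = -49.8
GC term: 0.41 × 23.333 = 9.567; length term: −675/30 = −22.5
Tm = 81.5 + (-49.8) + 9.567 − 22.5 = 18.767 → 18.8°C

18.8°C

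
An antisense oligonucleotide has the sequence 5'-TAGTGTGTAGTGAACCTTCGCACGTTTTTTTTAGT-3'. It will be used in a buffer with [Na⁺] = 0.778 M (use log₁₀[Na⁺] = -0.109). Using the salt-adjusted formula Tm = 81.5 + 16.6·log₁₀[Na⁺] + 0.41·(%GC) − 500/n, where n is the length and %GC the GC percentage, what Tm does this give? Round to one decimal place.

Length n = 35. Counting bases: C=5, A=6, T=16, G=8
G+C = 13, so %GC = 13/35 × 100 = 37.143%
Salt term: 16.6 × (-0.109) = -1.809
GC term: 0.41 × 37.143 = 15.229; length term: −500/35 = −14.286
Tm = 81.5 + (-1.809) + 15.229 − 14.286 = 80.634 → 80.6°C

80.6°C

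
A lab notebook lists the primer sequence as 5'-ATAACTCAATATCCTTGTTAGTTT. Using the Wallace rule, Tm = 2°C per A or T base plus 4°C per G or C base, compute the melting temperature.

Scanning the sequence gives C=4, A=7, T=11, G=2.
AT pairs contribute 18, GC pairs contribute 6.
Tm = 2×18 + 4×6 = 60°C

60°C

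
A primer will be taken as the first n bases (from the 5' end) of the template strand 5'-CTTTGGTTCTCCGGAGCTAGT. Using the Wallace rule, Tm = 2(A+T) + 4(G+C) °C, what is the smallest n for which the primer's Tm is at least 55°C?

n = 18

First 17 bases: CTTTGGTTCTCCGGAGC → Tm = 54°C (< 55°C)
First 18 bases: CTTTGGTTCTCCGGAGCT → Tm = 56°C (≥ 55°C)
Each additional base adds 2°C (A/T) or 4°C (G/C), so Tm is non-decreasing in n; n = 18 is the first length to reach 55°C.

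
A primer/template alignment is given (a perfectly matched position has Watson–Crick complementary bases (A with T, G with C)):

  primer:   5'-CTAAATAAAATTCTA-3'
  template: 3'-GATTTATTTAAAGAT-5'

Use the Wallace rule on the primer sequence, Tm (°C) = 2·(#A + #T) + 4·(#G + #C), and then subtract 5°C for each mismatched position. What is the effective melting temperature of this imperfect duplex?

Primer base counts: A=8, T=5, G=0, C=2 → A+T=13, G+C=2
Perfect-match Tm = 2(13) + 4(2) = 26 + 8 = 34°C
Mismatches (positions where the bases are not complementary): 1 (at position 10)
Effective Tm = 34 − 1×5 = 34 − 5 = 29°C

29°C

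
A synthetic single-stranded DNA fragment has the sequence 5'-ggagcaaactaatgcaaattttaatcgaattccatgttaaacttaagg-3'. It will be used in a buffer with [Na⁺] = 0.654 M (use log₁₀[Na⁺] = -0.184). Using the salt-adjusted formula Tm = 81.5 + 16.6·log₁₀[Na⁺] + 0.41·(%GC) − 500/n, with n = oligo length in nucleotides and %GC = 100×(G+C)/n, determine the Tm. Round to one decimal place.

80.8°C

Length n = 48. Base counts: C=7, A=19, G=8, T=14
G+C = 15, so %GC = 15/48 × 100 = 31.25%
Salt term: 16.6 × (-0.184) = -3.054
GC term: 0.41 × 31.25 = 12.812; length term: −500/48 = −10.417
Tm = 81.5 + (-3.054) + 12.812 − 10.417 = 80.841 → 80.8°C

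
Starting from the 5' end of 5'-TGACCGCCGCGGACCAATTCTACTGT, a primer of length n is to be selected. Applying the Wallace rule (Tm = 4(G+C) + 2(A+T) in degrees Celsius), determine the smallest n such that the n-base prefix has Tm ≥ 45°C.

First 12 bases: TGACCGCCGCGG → Tm = 44°C (< 45°C)
First 13 bases: TGACCGCCGCGGA → Tm = 46°C (≥ 45°C)
Since every base adds ≥2°C, Tm only increases with n, so the threshold is first crossed at n = 13.

n = 13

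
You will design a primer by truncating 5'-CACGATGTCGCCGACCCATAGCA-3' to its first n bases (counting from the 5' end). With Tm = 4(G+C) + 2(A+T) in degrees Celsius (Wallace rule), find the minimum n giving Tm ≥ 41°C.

First 12 bases: CACGATGTCGCC → Tm = 40°C (< 41°C)
First 13 bases: CACGATGTCGCCG → Tm = 44°C (≥ 41°C)
Each additional base adds 2°C (A/T) or 4°C (G/C), so Tm is non-decreasing in n; n = 13 is the first length to reach 41°C.

n = 13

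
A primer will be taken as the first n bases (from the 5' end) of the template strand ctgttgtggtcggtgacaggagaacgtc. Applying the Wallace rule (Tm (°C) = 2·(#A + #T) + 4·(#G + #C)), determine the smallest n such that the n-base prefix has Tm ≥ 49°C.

n = 16

First 15 bases: CTGTTGTGGTCGGTG → Tm = 48°C (< 49°C)
First 16 bases: CTGTTGTGGTCGGTGA → Tm = 50°C (≥ 49°C)
Each additional base adds 2°C (A/T) or 4°C (G/C), so Tm is non-decreasing in n; n = 16 is the first length to reach 49°C.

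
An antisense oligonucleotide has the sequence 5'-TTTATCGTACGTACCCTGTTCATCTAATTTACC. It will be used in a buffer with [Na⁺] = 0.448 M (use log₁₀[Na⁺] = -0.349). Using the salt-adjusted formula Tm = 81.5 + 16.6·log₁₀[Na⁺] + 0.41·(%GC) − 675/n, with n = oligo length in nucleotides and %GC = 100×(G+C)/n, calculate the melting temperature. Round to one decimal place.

70.2°C

Length n = 33. Scanning the sequence gives G=3, A=7, T=14, C=9.
G+C = 12, so %GC = 12/33 × 100 = 36.364%
Salt term: 16.6 × (-0.349) = -5.793
GC term: 0.41 × 36.364 = 14.909; length term: −675/33 = −20.455
Tm = 81.5 + (-5.793) + 14.909 − 20.455 = 70.161 → 70.2°C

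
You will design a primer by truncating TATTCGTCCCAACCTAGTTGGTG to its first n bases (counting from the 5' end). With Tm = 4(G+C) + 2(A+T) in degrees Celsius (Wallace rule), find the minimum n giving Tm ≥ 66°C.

First 22 bases: TATTCGTCCCAACCTAGTTGGT → Tm = 64°C (< 66°C)
First 23 bases: TATTCGTCCCAACCTAGTTGGTG → Tm = 68°C (≥ 66°C)
Each additional base adds 2°C (A/T) or 4°C (G/C), so Tm is non-decreasing in n; n = 23 is the first length to reach 66°C.

n = 23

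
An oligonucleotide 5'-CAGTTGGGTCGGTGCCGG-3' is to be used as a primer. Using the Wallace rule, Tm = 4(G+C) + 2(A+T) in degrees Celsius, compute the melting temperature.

G=9, C=4, A=1, T=4
A+T = 5, G+C = 13
Tm = 4·13 + 2·5 = 52 + 10 = 62°C

62°C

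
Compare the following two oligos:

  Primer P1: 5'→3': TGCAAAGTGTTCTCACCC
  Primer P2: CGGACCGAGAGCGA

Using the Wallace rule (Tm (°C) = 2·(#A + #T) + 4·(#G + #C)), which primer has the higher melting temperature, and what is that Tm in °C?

Primer P1, 54°C

Primer P1: A+T=9, G+C=9 → Tm = 2(9)+4(9) = 54°C
Primer P2: A+T=4, G+C=10 → Tm = 2(4)+4(10) = 48°C
54°C vs 48°C → primer P1 is higher.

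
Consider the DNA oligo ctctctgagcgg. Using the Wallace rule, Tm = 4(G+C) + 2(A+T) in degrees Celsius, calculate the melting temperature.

Base counts: G=4, T=3, C=4, A=1
A+T = 4, G+C = 8
Tm = 4·8 + 2·4 = 32 + 8 = 40°C

40°C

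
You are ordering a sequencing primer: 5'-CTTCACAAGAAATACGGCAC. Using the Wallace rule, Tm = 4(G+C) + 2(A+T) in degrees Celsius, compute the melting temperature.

C=6, T=3, G=3, A=8
A+T = 11, G+C = 9
Tm = 2(11) + 4(9) = 22 + 36 = 58°C

58°C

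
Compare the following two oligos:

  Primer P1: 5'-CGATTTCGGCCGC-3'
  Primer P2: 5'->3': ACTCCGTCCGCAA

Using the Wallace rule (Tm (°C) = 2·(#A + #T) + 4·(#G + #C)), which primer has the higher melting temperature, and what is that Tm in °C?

Primer P1: A+T=4, G+C=9 → Tm = 2(4)+4(9) = 44°C
Primer P2: A+T=5, G+C=8 → Tm = 2(5)+4(8) = 42°C
44°C vs 42°C → primer P1 is higher.

Primer P1, 44°C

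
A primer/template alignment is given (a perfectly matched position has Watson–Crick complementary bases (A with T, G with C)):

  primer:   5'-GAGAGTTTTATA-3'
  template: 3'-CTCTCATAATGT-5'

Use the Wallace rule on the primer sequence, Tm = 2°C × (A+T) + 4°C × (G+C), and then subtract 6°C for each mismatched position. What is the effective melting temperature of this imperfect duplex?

18°C

Primer base counts: A=4, T=5, G=3, C=0 → A+T=9, G+C=3
Perfect-match Tm = 2(9) + 4(3) = 18 + 12 = 30°C
Mismatches (positions where the bases are not complementary): 2 (at positions 7, 11)
Effective Tm = 30 − 2×6 = 30 − 12 = 18°C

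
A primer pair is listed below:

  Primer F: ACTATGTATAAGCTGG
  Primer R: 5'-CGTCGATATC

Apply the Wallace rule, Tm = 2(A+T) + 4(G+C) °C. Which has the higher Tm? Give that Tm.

Primer F: A+T=10, G+C=6 → Tm = 2(10)+4(6) = 44°C
Primer R: A+T=5, G+C=5 → Tm = 2(5)+4(5) = 30°C
44°C vs 30°C → primer F is higher.

Primer F, 44°C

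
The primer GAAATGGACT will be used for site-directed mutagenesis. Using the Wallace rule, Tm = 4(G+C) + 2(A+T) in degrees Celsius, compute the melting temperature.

28°C

T=2, G=3, A=4, C=1
A+T = 6, G+C = 4
Tm = 2×6 + 4×4 = 28°C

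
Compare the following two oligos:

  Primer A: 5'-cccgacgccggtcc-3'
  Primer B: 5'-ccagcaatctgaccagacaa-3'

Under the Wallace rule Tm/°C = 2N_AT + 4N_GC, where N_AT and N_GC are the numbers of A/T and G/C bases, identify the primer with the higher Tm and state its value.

Primer A: A+T=2, G+C=12 → Tm = 2(2)+4(12) = 52°C
Primer B: A+T=10, G+C=10 → Tm = 2(10)+4(10) = 60°C
52°C vs 60°C → primer B is higher.

Primer B, 60°C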